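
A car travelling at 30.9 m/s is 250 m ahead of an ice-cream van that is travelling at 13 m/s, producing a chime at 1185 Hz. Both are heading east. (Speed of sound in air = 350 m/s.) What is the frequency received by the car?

1122 Hz

The car is ahead, so the ice-cream van is moving toward it while the car is moving away from the ice-cream van.
Both move, so f' = f · (v − v_o)/(v − v_s).
f' = 1185 × (350 − 30.9)/(350 − 13) = 1185 × 319.1/337 ≈ 1122 Hz.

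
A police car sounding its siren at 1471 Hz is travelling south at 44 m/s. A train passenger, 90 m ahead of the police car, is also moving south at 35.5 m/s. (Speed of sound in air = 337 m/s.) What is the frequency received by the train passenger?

1514 Hz

The train passenger is ahead, so the police car is moving toward it while the train passenger is moving away from the police car.
With source approaching and observer receding, f' = f · (v − v_o)/(v − v_s).
f' = 1471 × (337 − 35.5)/(337 − 44) = 1471 × 301.5/293 ≈ 1514 Hz.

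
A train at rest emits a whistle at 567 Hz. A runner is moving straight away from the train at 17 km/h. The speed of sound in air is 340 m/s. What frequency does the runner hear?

17 km/h = 4.722 m/s.
Moving observer, stationary source: f' = f · (v − v_o)/v.
f' = 567 × (340 − 4.722)/340 = 567 × 335.28/340 ≈ 559 Hz.

559 Hz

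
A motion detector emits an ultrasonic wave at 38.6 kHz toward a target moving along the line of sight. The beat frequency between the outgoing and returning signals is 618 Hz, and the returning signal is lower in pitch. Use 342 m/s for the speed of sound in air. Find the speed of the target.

2.76 m/s

Double Doppler shift off a moving reflector: f₂ = f₀ · (v + u)/(v − u) (u > 0 toward emitter).
Returning signal is lower, so f₂ = f₀ − Δf = 38600 − 618 = 37982 Hz.
Rearranging, u = v · (f₂ − f₀)/(f₂ + f₀) = 342 × -618/76582 ≈ -2.76 m/s.
So the target is moving at 2.76 m/s away from the emitter.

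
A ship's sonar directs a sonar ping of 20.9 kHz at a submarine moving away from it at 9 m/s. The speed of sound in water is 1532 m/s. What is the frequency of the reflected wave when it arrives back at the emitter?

20.7 kHz

At the submarine (a moving observer), f₁ = f₀ · (v − u)/v = 20.9 × 1523/1532 ≈ 20.8 kHz.
On reflection it acts as a source moving away from the stationary detector: f₂ = f₁ · v/(v + u) = 20.8 × 1532/1541 ≈ 20.7 kHz.
Equivalently f₂ = f₀ · (v − u)/(v + u).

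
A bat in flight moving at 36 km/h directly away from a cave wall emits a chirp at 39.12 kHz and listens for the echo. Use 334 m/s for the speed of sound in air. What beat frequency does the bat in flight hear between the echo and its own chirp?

36 km/h = 10 m/s.
The cave wall receives the sound from a moving source: f₁ = f₀ · v/(v + v_e) = 39.12 × 334/344 ≈ 37.98 kHz.
On the return leg the bat in flight is a moving observer: f₂ = f₁ · (v − v_e)/v = 37.98 × 324/334 ≈ 36.85 kHz.
Equivalently f₂ = f₀ · (v − v_e)/(v + v_e).
Beat against the emitted tone (with f₀ = 39120 Hz): |f₂ − f₀| = 2v_e·f₀/(v + v_e) = 2 × 10 × 39120/344 ≈ 2274 Hz.

2274 Hz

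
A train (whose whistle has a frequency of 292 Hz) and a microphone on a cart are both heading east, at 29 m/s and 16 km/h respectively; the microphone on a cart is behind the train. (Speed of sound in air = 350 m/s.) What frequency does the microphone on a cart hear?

273 Hz

16 km/h = 4.444 m/s.
The microphone on a cart is behind, so the train is moving away from it while the microphone on a cart is moving toward the train.
Both move, so f' = f · (v + v_o)/(v + v_s).
f' = 292 × (350 + 4.444)/(350 + 29) = 292 × 354.44/379 ≈ 273 Hz.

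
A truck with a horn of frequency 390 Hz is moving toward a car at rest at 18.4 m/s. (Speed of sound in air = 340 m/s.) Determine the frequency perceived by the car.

412 Hz

Only the source moves, toward the listener, so f' = f · v/(v − v_s).
f' = 390 × 340/(340 − 18.4) = 390 × 340/321.6 ≈ 412 Hz.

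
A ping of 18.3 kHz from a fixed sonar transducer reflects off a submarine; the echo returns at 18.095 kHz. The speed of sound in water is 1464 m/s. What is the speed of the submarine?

8.2 m/s

Double Doppler shift off a moving reflector: f₂ = f₀ · (v + u)/(v − u) (u > 0 toward emitter).
Rearranging, u = v · (f₂ − f₀)/(f₂ + f₀) = 1464 × -0.205/36.395 ≈ -8.2 m/s.
So the submarine is moving at 8.2 m/s away from the emitter.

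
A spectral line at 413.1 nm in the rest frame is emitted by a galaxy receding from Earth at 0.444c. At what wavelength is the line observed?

665.7 nm

Relativistic Doppler for wavelength: λ' = λ₀ · √((1 + β)/(1 − β)).
λ' = 413.1 × √(1.4440/0.5560) = 413.1 × 1.61156 ≈ 665.7 nm.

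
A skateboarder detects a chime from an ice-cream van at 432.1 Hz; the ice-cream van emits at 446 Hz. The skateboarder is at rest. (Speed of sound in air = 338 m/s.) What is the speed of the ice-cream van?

f' < f, so the ice-cream van is receding.
f' = f · v/(v + v_s) ⇒ v_s = v · |1 − f/f'|.
v_s = 338 × |1 − 446/432.1| = 338 × 0.03217 ≈ 10.9 m/s.

10.9 m/s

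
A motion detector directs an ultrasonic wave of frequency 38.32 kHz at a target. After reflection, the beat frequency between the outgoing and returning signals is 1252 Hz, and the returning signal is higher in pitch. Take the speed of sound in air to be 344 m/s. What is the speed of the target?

5.5 m/s

Double Doppler shift off a moving reflector: f₂ = f₀ · (v + u)/(v − u) (u > 0 toward emitter).
Returning signal is higher, so f₂ = f₀ + Δf = 38320 + 1252 = 39572 Hz.
Rearranging, u = v · (f₂ − f₀)/(f₂ + f₀) = 344 × 1252/77892 ≈ 5.5 m/s.
So the target is moving at 5.5 m/s toward the emitter.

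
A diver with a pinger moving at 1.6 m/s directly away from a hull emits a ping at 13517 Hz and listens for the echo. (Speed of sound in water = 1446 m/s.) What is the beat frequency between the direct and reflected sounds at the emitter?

The hull receives the sound from a moving source: f₁ = f₀ · v/(v + v_e) = 13517 × 1446/1447.6 ≈ 13502.1 Hz.
On the return leg the diver with a pinger is a moving observer: f₂ = f₁ · (v − v_e)/v = 13502.1 × 1444.4/1446 ≈ 13487.1 Hz.
Beat against the emitted tone: |f₂ − f₀| = 2v_e·f₀/(v + v_e) = 2 × 1.6 × 13517/1447.6 ≈ 29.9 Hz.

29.9 Hz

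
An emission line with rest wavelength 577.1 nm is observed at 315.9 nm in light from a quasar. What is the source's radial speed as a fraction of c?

0.539

λ'/λ₀ = 0.5474 < 1 (blueshift), so the source is approaching.
λ'/λ₀ = √((1 − β)/(1 + β)) for an approaching source ⇒ β = (1 − r²)/(1 + r²) with r = λ'/λ₀.
β = (1 − 0.2996)/(1 + 0.2996) ≈ 0.539.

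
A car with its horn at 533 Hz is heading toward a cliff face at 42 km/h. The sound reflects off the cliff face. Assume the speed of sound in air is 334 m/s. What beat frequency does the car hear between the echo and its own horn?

38.6 Hz

42 km/h = 11.67 m/s.
The cliff face receives the sound from a moving source: f₁ = f₀ · v/(v − v_e) = 533 × 334/322.33 ≈ 552.3 Hz.
On the return leg the car is a moving observer: f₂ = f₁ · (v + v_e)/v = 552.3 × 345.67/334 ≈ 571.6 Hz.
Beat against the emitted tone: |f₂ − f₀| = 2v_e·f₀/(v − v_e) = 2 × 11.67 × 533/322.33 ≈ 38.6 Hz.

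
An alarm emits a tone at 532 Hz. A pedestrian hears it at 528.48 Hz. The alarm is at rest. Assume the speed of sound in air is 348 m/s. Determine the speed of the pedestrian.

2.30 m/s

f' < f, so the pedestrian is receding.
f' = f · (v − v_o)/v ⇒ v_o = v · |f'/f − 1|.
v_o = 348 × |528.48/532 − 1| = 348 × 0.006617 ≈ 2.30 m/s.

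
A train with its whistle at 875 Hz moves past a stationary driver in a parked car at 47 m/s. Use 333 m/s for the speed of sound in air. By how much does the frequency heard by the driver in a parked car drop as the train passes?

Approaching: f₁ = f · v/(v − v_s) = 875 × 333/286 ≈ 1019 Hz.
Receding: f₂ = f · v/(v + v_s) = 875 × 333/380 ≈ 767 Hz.
Drop: f₁ − f₂ = 2f·v·v_s/(v² − v_s²) = 2 × 875 × 333 × 47/(333² − 47²) ≈ 252 Hz.

252 Hz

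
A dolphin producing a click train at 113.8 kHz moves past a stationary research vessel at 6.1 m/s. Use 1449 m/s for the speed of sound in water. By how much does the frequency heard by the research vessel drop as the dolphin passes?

0.958 kHz

Approaching: f₁ = f · v/(v − v_s) = 113.8 × 1449/1442.9 ≈ 114.281 kHz.
Receding: f₂ = f · v/(v + v_s) = 113.8 × 1449/1455.1 ≈ 113.323 kHz.
Drop: f₁ − f₂ = 2f·v·v_s/(v² − v_s²) = 2 × 113.8 × 1449 × 6.1/(1449² − 6.1²) ≈ 0.958 kHz.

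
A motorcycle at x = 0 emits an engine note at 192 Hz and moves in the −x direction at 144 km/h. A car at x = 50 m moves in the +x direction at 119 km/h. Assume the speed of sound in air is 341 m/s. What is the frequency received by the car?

155 Hz

144 km/h = 40 m/s; 119 km/h = 33.06 m/s.
The observer lies on the +x side, so the source is heading away from the observer and the observer is heading away from the source.
Both move, so f' = f · (v − v_o)/(v + v_s).
f' = 192 × (341 − 33.06)/(341 + 40) = 192 × 307.94/381 ≈ 155 Hz.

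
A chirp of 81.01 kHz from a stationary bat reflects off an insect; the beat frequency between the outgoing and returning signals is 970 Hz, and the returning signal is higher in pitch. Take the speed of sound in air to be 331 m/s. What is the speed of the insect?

1.97 m/s

Double Doppler shift off a moving reflector: f₂ = f₀ · (v + u)/(v − u) (u > 0 toward emitter).
Returning signal is higher, so f₂ = f₀ + Δf = 81010 + 970 = 81980 Hz.
Rearranging, u = v · (f₂ − f₀)/(f₂ + f₀) = 331 × 970/162990 ≈ 1.97 m/s.
So the insect is moving at 1.97 m/s toward the emitter.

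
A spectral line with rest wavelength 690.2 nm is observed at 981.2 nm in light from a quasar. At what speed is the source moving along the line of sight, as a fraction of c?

0.338c

λ'/λ₀ = 1.4216 > 1 (redshift), so the source is receding.
λ'/λ₀ = √((1 + β)/(1 − β)) for a receding source ⇒ β = (r² − 1)/(r² + 1) with r = λ'/λ₀.
β = (2.0210 − 1)/(2.0210 + 1) ≈ 0.338.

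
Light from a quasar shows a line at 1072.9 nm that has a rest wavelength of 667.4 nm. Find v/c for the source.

λ'/λ₀ = 1.6076 > 1 (redshift), so the source is receding.
λ'/λ₀ = √((1 + β)/(1 − β)) for a receding source ⇒ β = (r² − 1)/(r² + 1) with r = λ'/λ₀.
β = (2.5843 − 1)/(2.5843 + 1) ≈ 0.442.

0.442c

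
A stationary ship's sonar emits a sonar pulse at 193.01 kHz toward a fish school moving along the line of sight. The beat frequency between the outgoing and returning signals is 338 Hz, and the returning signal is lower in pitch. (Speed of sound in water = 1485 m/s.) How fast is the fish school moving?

Double Doppler shift off a moving reflector: f₂ = f₀ · (v + u)/(v − u) (u > 0 toward emitter).
Returning signal is lower, so f₂ = f₀ − Δf = 193010 − 338 = 192672 Hz.
Rearranging, u = v · (f₂ − f₀)/(f₂ + f₀) = 1485 × -338/385682 ≈ -1.30 m/s.
So the fish school is moving at 1.30 m/s away from the emitter.

1.30 m/s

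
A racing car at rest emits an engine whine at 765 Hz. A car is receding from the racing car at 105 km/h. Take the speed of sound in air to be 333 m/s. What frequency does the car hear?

105 km/h = 29.17 m/s.
Moving observer, stationary source: f' = f · (v − v_o)/v.
f' = 765 × (333 − 29.17)/333 = 765 × 303.83/333 ≈ 698 Hz.

698 Hz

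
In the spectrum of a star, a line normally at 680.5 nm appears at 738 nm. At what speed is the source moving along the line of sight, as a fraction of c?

0.081c

λ'/λ₀ = 1.0845 > 1 (redshift), so the source is receding.
λ'/λ₀ = √((1 + β)/(1 − β)) for a receding source ⇒ β = (r² − 1)/(r² + 1) with r = λ'/λ₀.
β = (1.1761 − 1)/(1.1761 + 1) ≈ 0.081.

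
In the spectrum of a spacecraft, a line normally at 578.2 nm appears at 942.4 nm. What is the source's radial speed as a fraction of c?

0.453

λ'/λ₀ = 1.6299 > 1 (redshift), so the source is receding.
λ'/λ₀ = √((1 + β)/(1 − β)) for a receding source ⇒ β = (r² − 1)/(r² + 1) with r = λ'/λ₀.
β = (2.6565 − 1)/(2.6565 + 1) ≈ 0.453.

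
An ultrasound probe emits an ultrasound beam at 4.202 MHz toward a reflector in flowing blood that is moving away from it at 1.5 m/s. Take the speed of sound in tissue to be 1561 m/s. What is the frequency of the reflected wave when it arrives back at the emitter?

4.194 MHz

At the reflector in flowing blood (a moving observer), f₁ = f₀ · (v − u)/v = 4.202 × 1559.5/1561 ≈ 4.198 MHz.
On reflection it acts as a source moving away from the stationary detector: f₂ = f₁ · v/(v + u) = 4.198 × 1561/1562.5 ≈ 4.194 MHz.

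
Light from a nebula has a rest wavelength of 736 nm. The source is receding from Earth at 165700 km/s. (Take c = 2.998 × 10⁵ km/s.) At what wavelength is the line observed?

1371.3 nm

β = v/c = 165700/299800 = 0.5527.
Relativistic Doppler for wavelength: λ' = λ₀ · √((1 + β)/(1 − β)).
λ' = 736 × √(1.5527/0.4473) = 736 × 1.86314 ≈ 1371.3 nm.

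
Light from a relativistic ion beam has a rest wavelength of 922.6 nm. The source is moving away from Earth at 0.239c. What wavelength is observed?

Relativistic Doppler for wavelength: λ' = λ₀ · √((1 + β)/(1 − β)).
λ' = 922.6 × √(1.2390/0.7610) = 922.6 × 1.27598 ≈ 1177.2 nm.

1177.2 nm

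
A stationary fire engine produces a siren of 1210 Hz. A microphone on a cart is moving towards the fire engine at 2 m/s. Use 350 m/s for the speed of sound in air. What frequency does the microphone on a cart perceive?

Only the observer moves, toward the source, so f' = f · (v + v_o)/v.
f' = 1210 × (350 + 2)/350 = 1210 × 352/350 ≈ 1217 Hz.

1217 Hz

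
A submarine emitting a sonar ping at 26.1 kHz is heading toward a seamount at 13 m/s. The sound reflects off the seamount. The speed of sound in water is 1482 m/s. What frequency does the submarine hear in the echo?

The seamount receives the sound from a moving source: f₁ = f₀ · v/(v − v_e) = 26.1 × 1482/1469 ≈ 26.3 kHz.
On the return leg the submarine is a moving observer: f₂ = f₁ · (v + v_e)/v = 26.3 × 1495/1482 ≈ 26.6 kHz.

26.6 kHz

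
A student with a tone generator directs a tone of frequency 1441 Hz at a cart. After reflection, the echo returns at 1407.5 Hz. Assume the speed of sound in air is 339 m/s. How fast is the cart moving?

4.0 m/s

Double Doppler shift off a moving reflector: f₂ = f₀ · (v + u)/(v − u) (u > 0 toward emitter).
Rearranging, u = v · (f₂ − f₀)/(f₂ + f₀) = 339 × -33.5/2848.5 ≈ -4.0 m/s.
So the cart is moving at 4.0 m/s away from the emitter.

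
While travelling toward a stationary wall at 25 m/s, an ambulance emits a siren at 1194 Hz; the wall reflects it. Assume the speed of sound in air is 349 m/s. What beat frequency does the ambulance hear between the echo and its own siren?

184 Hz

The wall receives the sound from a moving source: f₁ = f₀ · v/(v − v_e) = 1194 × 349/324 ≈ 1286.1 Hz.
On the return leg the ambulance is a moving observer: f₂ = f₁ · (v + v_e)/v = 1286.1 × 374/349 ≈ 1378.3 Hz.
Equivalently f₂ = f₀ · (v + v_e)/(v − v_e).
Beat against the emitted tone: |f₂ − f₀| = 2v_e·f₀/(v − v_e) = 2 × 25 × 1194/324 ≈ 184 Hz.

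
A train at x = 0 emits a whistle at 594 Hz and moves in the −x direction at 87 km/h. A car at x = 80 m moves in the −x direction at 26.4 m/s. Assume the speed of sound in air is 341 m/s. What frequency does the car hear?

598 Hz

87 km/h = 24.17 m/s.
The observer lies on the +x side, so the source is heading away from the observer and the observer is heading toward the source.
General Doppler shift: f' = f · (v + v_o)/(v + v_s).
f' = 594 × (341 + 26.4)/(341 + 24.17) = 594 × 367.4/365.17 ≈ 598 Hz.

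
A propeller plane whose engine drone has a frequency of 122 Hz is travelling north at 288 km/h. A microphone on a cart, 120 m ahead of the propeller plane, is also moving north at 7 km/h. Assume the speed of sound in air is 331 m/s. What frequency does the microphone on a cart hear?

160 Hz

288 km/h = 80 m/s; 7 km/h = 1.944 m/s.
The microphone on a cart is ahead, so the propeller plane is moving toward it while the microphone on a cart is moving away from the propeller plane.
With source approaching and observer receding, f' = f · (v − v_o)/(v − v_s).
f' = 122 × (331 − 1.944)/(331 − 80) = 122 × 329.06/251 ≈ 160 Hz.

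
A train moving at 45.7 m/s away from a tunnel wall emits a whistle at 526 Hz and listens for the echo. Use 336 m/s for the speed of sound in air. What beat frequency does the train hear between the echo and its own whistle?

The tunnel wall receives the sound from a moving source: f₁ = f₀ · v/(v + v_e) = 526 × 336/381.7 ≈ 463.0 Hz.
On the return leg the train is a moving observer: f₂ = f₁ · (v − v_e)/v = 463.0 × 290.3/336 ≈ 400.0 Hz.
Beat against the emitted tone: |f₂ − f₀| = 2v_e·f₀/(v + v_e) = 2 × 45.7 × 526/381.7 ≈ 126 Hz.

126 Hz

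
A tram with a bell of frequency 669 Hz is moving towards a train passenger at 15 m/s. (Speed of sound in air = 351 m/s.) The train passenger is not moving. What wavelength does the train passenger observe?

With the source moving toward a stationary observer, f' = f · v/(v − v_s).
f' = 669 × 351/(351 − 15) ≈ 699 Hz.
λ' = v/f' = 351/698.866 ≈ 50.2 cm.

50.2 cm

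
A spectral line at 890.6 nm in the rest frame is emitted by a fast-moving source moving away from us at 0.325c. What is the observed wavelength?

Relativistic Doppler for wavelength: λ' = λ₀ · √((1 + β)/(1 − β)).
λ' = 890.6 × √(1.3250/0.6750) = 890.6 × 1.40106 ≈ 1247.8 nm.

1247.8 nm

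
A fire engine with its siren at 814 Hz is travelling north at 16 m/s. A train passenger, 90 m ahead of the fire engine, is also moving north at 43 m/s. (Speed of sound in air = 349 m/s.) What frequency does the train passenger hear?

The train passenger is ahead, so the fire engine is moving toward it while the train passenger is moving away from the fire engine.
General Doppler shift: f' = f · (v − v_o)/(v − v_s).
f' = 814 × (349 − 43)/(349 − 16) = 814 × 306/333 ≈ 748 Hz.

748 Hz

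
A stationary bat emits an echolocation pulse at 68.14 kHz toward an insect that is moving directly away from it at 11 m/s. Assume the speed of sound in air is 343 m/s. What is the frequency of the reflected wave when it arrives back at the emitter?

63.9 kHz

At the insect (a moving observer), f₁ = f₀ · (v − u)/v = 68.14 × 332/343 ≈ 66.0 kHz.
On reflection it acts as a source moving away from the stationary detector: f₂ = f₁ · v/(v + u) = 66.0 × 343/354 ≈ 63.9 kHz.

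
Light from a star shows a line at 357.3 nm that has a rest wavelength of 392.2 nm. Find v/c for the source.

0.093

λ'/λ₀ = 0.9110 < 1 (blueshift), so the source is approaching.
λ'/λ₀ = √((1 − β)/(1 + β)) for an approaching source ⇒ β = (1 − r²)/(1 + r²) with r = λ'/λ₀.
β = (1 − 0.8299)/(1 + 0.8299) ≈ 0.093.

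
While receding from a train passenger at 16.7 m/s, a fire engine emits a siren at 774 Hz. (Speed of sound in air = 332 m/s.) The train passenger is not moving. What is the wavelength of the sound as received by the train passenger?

Only the source moves, away from the listener, so f' = f · v/(v + v_s).
f' = 774 × 332/(332 + 16.7) ≈ 737 Hz.
λ' = v/f' = 332/736.931 ≈ 45.1 cm.

45.1 cm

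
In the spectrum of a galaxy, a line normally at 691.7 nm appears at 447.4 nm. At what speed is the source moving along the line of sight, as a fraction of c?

λ'/λ₀ = 0.6468 < 1 (blueshift), so the source is approaching.
λ'/λ₀ = √((1 − β)/(1 + β)) for an approaching source ⇒ β = (1 − r²)/(1 + r²) with r = λ'/λ₀.
β = (1 − 0.4184)/(1 + 0.4184) ≈ 0.410.

0.410c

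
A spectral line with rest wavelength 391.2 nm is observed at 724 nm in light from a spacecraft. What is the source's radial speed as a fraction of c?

0.548

λ'/λ₀ = 1.8507 > 1 (redshift), so the source is receding.
λ'/λ₀ = √((1 + β)/(1 − β)) for a receding source ⇒ β = (r² − 1)/(r² + 1) with r = λ'/λ₀.
β = (3.4251 − 1)/(3.4251 + 1) ≈ 0.548.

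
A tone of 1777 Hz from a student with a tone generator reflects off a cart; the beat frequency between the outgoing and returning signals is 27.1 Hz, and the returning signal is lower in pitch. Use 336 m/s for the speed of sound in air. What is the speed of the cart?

Double Doppler shift off a moving reflector: f₂ = f₀ · (v + u)/(v − u) (u > 0 toward emitter).
Returning signal is lower, so f₂ = f₀ − Δf = 1777 − 27.1 = 1749.9 Hz.
Rearranging, u = v · (f₂ − f₀)/(f₂ + f₀) = 336 × -27.1/3526.9 ≈ -2.58 m/s.
So the cart is moving at 2.58 m/s away from the emitter.

2.58 m/s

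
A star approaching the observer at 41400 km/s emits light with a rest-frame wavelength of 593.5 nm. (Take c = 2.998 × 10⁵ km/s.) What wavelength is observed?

β = v/c = 41400/299800 = 0.1381.
Relativistic Doppler for wavelength: λ' = λ₀ · √((1 − β)/(1 + β)).
λ' = 593.5 × √(0.8619/1.1381) = 593.5 × 0.87025 ≈ 516.5 nm.

516.5 nm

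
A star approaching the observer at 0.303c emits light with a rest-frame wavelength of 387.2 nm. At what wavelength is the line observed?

Relativistic Doppler for wavelength: λ' = λ₀ · √((1 − β)/(1 + β)).
λ' = 387.2 × √(0.6970/1.3030) = 387.2 × 0.73138 ≈ 283.2 nm.

283.2 nm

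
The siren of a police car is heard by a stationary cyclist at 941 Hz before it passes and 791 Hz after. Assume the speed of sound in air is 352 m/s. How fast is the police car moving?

30 m/s

f₁/f₂ = (v + v_s)/(v − v_s), so v_s = v · (f₁ − f₂)/(f₁ + f₂).
v_s = 352 × (941 − 791)/(941 + 791) = 352 × 150/1732 ≈ 30 m/s.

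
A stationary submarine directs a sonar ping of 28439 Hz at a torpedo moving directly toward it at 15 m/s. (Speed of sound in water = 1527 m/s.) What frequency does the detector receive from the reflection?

29003 Hz

The torpedo first receives the wave as a moving observer: f₁ = f₀ · (v + u)/v = 28439 × (1527 + 15)/1527 ≈ 28718 Hz.
The reflection then acts as a moving source: f₂ = f₁ · v/(v − u) ≈ 29003 Hz.
Equivalently f₂ = f₀ · (v + u)/(v − u).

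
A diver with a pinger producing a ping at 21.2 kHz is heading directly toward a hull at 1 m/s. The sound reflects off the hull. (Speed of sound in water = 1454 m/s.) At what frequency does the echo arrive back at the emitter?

The hull receives the sound from a moving source: f₁ = f₀ · v/(v − v_e) = 21.2 × 1454/1453 ≈ 21.2 kHz.
On the return leg the diver with a pinger is a moving observer: f₂ = f₁ · (v + v_e)/v = 21.2 × 1455/1454 ≈ 21.2 kHz.

21.2 kHz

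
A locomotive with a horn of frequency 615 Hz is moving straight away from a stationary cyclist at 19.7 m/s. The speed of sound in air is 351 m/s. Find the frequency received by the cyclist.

Moving source, stationary observer: f' = f · v/(v + v_s) since the source is receding.
f' = 615 × 351/(351 + 19.7) = 615 × 351/370.7 ≈ 582 Hz.

582 Hz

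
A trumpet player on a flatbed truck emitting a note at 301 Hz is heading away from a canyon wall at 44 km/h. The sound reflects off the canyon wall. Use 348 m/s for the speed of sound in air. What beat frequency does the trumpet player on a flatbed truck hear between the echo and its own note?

20.4 Hz

44 km/h = 12.22 m/s.
The canyon wall receives the sound from a moving source: f₁ = f₀ · v/(v + v_e) = 301 × 348/360.22 ≈ 290.8 Hz.
On the return leg the trumpet player on a flatbed truck is a moving observer: f₂ = f₁ · (v − v_e)/v = 290.8 × 335.78/348 ≈ 280.6 Hz.
Beat against the emitted tone: |f₂ − f₀| = 2v_e·f₀/(v + v_e) = 2 × 12.22 × 301/360.22 ≈ 20.4 Hz.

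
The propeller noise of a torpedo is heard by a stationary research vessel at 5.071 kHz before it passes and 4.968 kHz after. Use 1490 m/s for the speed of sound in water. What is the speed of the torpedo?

f₁/f₂ = (v + v_s)/(v − v_s), so v_s = v · (f₁ − f₂)/(f₁ + f₂).
v_s = 1490 × (5.071 − 4.968)/(5.071 + 4.968) = 1490 × 0.103/10.039 ≈ 15.3 m/s.

15.3 m/s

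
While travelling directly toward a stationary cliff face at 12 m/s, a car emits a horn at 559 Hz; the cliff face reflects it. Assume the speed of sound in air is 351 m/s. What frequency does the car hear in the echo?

The cliff face receives the sound from a moving source: f₁ = f₀ · v/(v − v_e) = 559 × 351/339 ≈ 579 Hz.
On the return leg the car is a moving observer: f₂ = f₁ · (v + v_e)/v = 579 × 363/351 ≈ 599 Hz.
Equivalently f₂ = f₀ · (v + v_e)/(v − v_e).

599 Hz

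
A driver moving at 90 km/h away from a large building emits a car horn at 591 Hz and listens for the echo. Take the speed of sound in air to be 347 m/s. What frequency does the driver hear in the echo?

512 Hz

90 km/h = 25 m/s.
The large building receives the sound from a moving source: f₁ = f₀ · v/(v + v_e) = 591 × 347/372 ≈ 551 Hz.
On the return leg the driver is a moving observer: f₂ = f₁ · (v − v_e)/v = 551 × 322/347 ≈ 512 Hz.
Equivalently f₂ = f₀ · (v − v_e)/(v + v_e).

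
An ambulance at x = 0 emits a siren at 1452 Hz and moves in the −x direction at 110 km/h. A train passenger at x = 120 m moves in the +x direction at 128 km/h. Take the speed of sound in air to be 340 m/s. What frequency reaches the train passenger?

1193 Hz

110 km/h = 30.56 m/s; 128 km/h = 35.56 m/s.
The observer lies on the +x side, so the source is heading away from the observer and the observer is heading away from the source.
Both move, so f' = f · (v − v_o)/(v + v_s).
f' = 1452 × (340 − 35.56)/(340 + 30.56) = 1452 × 304.44/370.56 ≈ 1193 Hz.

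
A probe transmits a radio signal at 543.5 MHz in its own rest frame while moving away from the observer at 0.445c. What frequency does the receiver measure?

336.8 MHz

Relativistic Doppler for frequency: f' = f₀ · √((1 − β)/(1 + β)).
f' = 543.5 × √(0.5550/1.4450) = 543.5 × 0.61974 ≈ 336.8 MHz.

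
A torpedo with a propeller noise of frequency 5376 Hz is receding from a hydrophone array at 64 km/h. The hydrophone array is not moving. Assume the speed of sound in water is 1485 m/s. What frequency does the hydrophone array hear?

64 km/h = 17.78 m/s.
With the source moving away from a stationary observer, f' = f · v/(v + v_s).
f' = 5376 × 1485/(1485 + 17.78) = 5376 × 1485/1503 ≈ 5312 Hz.

5312 Hz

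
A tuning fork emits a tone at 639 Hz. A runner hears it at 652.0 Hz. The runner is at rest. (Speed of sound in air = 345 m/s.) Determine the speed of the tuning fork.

f' > f, so the tuning fork is approaching.
f' = f · v/(v − v_s) ⇒ v_s = v · |1 − f/f'|.
v_s = 345 × |1 − 639/652.0| = 345 × 0.01994 ≈ 6.9 m/s.

6.9 m/s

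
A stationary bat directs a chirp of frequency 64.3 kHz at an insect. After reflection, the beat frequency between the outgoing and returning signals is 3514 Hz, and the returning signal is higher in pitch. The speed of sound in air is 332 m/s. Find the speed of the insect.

8.8 m/s

Double Doppler shift off a moving reflector: f₂ = f₀ · (v + u)/(v − u) (u > 0 toward emitter).
Returning signal is higher, so f₂ = f₀ + Δf = 64300 + 3514 = 67814 Hz.
Rearranging, u = v · (f₂ − f₀)/(f₂ + f₀) = 332 × 3514/132114 ≈ 8.8 m/s.
So the insect is moving at 8.8 m/s toward the emitter.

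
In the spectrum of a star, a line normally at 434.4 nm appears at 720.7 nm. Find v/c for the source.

λ'/λ₀ = 1.6591 > 1 (redshift), so the source is receding.
λ'/λ₀ = √((1 + β)/(1 − β)) for a receding source ⇒ β = (r² − 1)/(r² + 1) with r = λ'/λ₀.
β = (2.7525 − 1)/(2.7525 + 1) ≈ 0.467.

0.467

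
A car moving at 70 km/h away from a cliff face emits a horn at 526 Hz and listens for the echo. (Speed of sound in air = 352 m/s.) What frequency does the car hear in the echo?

70 km/h = 19.44 m/s.
The cliff face receives the sound from a moving source: f₁ = f₀ · v/(v + v_e) = 526 × 352/371.44 ≈ 498 Hz.
On the return leg the car is a moving observer: f₂ = f₁ · (v − v_e)/v = 498 × 332.56/352 ≈ 471 Hz.

471 Hz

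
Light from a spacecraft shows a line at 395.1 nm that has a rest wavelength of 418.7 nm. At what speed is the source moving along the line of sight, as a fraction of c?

λ'/λ₀ = 0.9436 < 1 (blueshift), so the source is approaching.
λ'/λ₀ = √((1 − β)/(1 + β)) for an approaching source ⇒ β = (1 − r²)/(1 + r²) with r = λ'/λ₀.
β = (1 − 0.8904)/(1 + 0.8904) ≈ 0.058.

0.058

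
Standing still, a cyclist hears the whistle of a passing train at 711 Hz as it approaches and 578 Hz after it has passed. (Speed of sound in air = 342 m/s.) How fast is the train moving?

f₁/f₂ = (v + v_s)/(v − v_s), so v_s = v · (f₁ − f₂)/(f₁ + f₂).
v_s = 342 × (711 − 578)/(711 + 578) = 342 × 133/1289 ≈ 35 m/s.

35 m/s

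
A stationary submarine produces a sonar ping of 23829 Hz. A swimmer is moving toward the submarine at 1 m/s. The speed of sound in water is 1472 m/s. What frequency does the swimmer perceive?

23845 Hz

Only the observer moves, toward the source, so f' = f · (v + v_o)/v.
f' = 23829 × (1472 + 1)/1472 = 23829 × 1473/1472 ≈ 23845 Hz.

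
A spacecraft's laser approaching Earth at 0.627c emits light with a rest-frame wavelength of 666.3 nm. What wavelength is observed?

Relativistic Doppler for wavelength: λ' = λ₀ · √((1 − β)/(1 + β)).
λ' = 666.3 × √(0.3730/1.6270) = 666.3 × 0.47881 ≈ 319.0 nm.

319.0 nm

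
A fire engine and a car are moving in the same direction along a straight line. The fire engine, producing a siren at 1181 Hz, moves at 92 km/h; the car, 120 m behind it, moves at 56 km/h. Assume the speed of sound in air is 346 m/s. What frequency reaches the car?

1149 Hz

92 km/h = 25.56 m/s; 56 km/h = 15.56 m/s.
The car is behind, so the fire engine is moving away from it while the car is moving toward the fire engine.
With source receding and observer approaching, f' = f · (v + v_o)/(v + v_s).
f' = 1181 × (346 + 15.56)/(346 + 25.56) = 1181 × 361.56/371.56 ≈ 1149 Hz.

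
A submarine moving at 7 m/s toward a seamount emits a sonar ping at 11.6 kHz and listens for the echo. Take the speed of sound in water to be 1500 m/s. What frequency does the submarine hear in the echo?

11.71 kHz

The seamount receives the sound from a moving source: f₁ = f₀ · v/(v − v_e) = 11.6 × 1500/1493 ≈ 11.65 kHz.
On the return leg the submarine is a moving observer: f₂ = f₁ · (v + v_e)/v = 11.65 × 1507/1500 ≈ 11.71 kHz.
Equivalently f₂ = f₀ · (v + v_e)/(v − v_e).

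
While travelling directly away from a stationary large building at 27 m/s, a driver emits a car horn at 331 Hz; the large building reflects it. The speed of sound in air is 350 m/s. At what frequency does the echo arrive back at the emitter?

The large building receives the sound from a moving source: f₁ = f₀ · v/(v + v_e) = 331 × 350/377 ≈ 307 Hz.
On the return leg the driver is a moving observer: f₂ = f₁ · (v − v_e)/v = 307 × 323/350 ≈ 284 Hz.
Equivalently f₂ = f₀ · (v − v_e)/(v + v_e).

284 Hz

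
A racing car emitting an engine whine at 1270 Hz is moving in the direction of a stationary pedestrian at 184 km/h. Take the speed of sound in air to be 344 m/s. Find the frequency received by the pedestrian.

184 km/h = 51.11 m/s.
With the source moving toward a stationary observer, f' = f · v/(v − v_s).
f' = 1270 × 344/(344 − 51.11) = 1270 × 344/292.9 ≈ 1492 Hz.

1492 Hz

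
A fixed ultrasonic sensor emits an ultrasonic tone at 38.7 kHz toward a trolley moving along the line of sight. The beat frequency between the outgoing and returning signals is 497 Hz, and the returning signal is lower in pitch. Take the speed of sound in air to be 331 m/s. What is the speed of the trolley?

2.14 m/s

Double Doppler shift off a moving reflector: f₂ = f₀ · (v + u)/(v − u) (u > 0 toward emitter).
Returning signal is lower, so f₂ = f₀ − Δf = 38700 − 497 = 38203 Hz.
Rearranging, u = v · (f₂ − f₀)/(f₂ + f₀) = 331 × -497/76903 ≈ -2.14 m/s.
So the trolley is moving at 2.14 m/s away from the emitter.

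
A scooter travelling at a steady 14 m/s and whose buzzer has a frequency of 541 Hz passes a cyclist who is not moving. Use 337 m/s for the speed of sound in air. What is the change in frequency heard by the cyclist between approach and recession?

Approaching: f₁ = f · v/(v − v_s) = 541 × 337/323 ≈ 564.4 Hz.
Receding: f₂ = f · v/(v + v_s) = 541 × 337/351 ≈ 519.4 Hz.
Drop: f₁ − f₂ = 2f·v·v_s/(v² − v_s²) = 2 × 541 × 337 × 14/(337² − 14²) ≈ 45.0 Hz.

45.0 Hz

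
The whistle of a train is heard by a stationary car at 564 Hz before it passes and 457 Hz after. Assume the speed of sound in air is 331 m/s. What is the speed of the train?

f₁/f₂ = (v + v_s)/(v − v_s), so v_s = v · (f₁ − f₂)/(f₁ + f₂).
v_s = 331 × (564 − 457)/(564 + 457) = 331 × 107/1021 ≈ 35 m/s.

35 m/s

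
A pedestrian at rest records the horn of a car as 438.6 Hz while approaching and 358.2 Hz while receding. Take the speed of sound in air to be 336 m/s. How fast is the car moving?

34 m/s

f₁/f₂ = (v + v_s)/(v − v_s), so v_s = v · (f₁ − f₂)/(f₁ + f₂).
v_s = 336 × (438.6 − 358.2)/(438.6 + 358.2) = 336 × 80.4/796.8 ≈ 34 m/s.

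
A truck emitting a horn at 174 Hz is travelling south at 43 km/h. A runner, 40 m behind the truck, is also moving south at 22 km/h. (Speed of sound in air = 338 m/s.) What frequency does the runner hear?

43 km/h = 11.94 m/s; 22 km/h = 6.111 m/s.
The runner is behind, so the truck is moving away from it while the runner is moving toward the truck.
With source receding and observer approaching, f' = f · (v + v_o)/(v + v_s).
f' = 174 × (338 + 6.111)/(338 + 11.94) = 174 × 344.11/349.94 ≈ 171 Hz.

171 Hz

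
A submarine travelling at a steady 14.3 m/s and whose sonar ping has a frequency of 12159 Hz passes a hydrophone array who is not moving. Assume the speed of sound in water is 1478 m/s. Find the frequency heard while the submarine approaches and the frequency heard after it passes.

12278 Hz approaching; 12042 Hz receding

Approaching: f₁ = f · v/(v − v_s) = 12159 × 1478/1463.7 ≈ 12278 Hz.
Receding: f₂ = f · v/(v + v_s) = 12159 × 1478/1492.3 ≈ 12042 Hz.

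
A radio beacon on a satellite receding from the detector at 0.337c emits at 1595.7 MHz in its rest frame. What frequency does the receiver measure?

1123.7 MHz

Relativistic Doppler for frequency: f' = f₀ · √((1 − β)/(1 + β)).
f' = 1595.7 × √(0.6630/1.3370) = 1595.7 × 0.70419 ≈ 1123.7 MHz.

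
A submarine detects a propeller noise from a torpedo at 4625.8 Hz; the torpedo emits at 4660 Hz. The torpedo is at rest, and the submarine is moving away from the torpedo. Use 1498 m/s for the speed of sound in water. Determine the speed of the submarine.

f' = f · (v − v_o)/v ⇒ v_o = v · |f'/f − 1|.
v_o = 1498 × |4625.8/4660 − 1| = 1498 × 0.007339 ≈ 11.0 m/s.

11.0 m/s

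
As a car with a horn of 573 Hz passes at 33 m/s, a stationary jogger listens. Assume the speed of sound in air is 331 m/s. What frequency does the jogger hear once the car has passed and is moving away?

Receding: f₂ = f · v/(v + v_s) = 573 × 331/364 ≈ 521 Hz.

521 Hz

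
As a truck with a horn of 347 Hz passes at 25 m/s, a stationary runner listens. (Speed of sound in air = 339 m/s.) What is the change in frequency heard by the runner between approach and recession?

Approaching: f₁ = f · v/(v − v_s) = 347 × 339/314 ≈ 374.6 Hz.
Receding: f₂ = f · v/(v + v_s) = 347 × 339/364 ≈ 323.2 Hz.
Drop: f₁ − f₂ = 2f·v·v_s/(v² − v_s²) = 2 × 347 × 339 × 25/(339² − 25²) ≈ 51.5 Hz.

51.5 Hz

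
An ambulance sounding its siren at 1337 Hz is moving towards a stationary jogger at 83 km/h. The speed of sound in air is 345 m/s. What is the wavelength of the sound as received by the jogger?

24.1 cm

83 km/h = 23.06 m/s.
Moving source, stationary observer: f' = f · v/(v − v_s) since the source is approaching.
f' = 1337 × 345/(345 − 23.06) ≈ 1433 Hz.
λ' = v/f' = 345/1432.75 ≈ 24.1 cm.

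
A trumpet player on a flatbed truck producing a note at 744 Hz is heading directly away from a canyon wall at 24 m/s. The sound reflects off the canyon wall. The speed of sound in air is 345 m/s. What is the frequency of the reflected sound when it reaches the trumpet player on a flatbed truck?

647 Hz

The canyon wall receives the sound from a moving source: f₁ = f₀ · v/(v + v_e) = 744 × 345/369 ≈ 696 Hz.
On the return leg the trumpet player on a flatbed truck is a moving observer: f₂ = f₁ · (v − v_e)/v = 696 × 321/345 ≈ 647 Hz.
Equivalently f₂ = f₀ · (v − v_e)/(v + v_e).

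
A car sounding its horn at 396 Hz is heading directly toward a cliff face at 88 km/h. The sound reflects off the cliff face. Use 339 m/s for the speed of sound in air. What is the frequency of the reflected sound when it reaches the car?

88 km/h = 24.44 m/s.
The cliff face receives the sound from a moving source: f₁ = f₀ · v/(v − v_e) = 396 × 339/314.56 ≈ 427 Hz.
On the return leg the car is a moving observer: f₂ = f₁ · (v + v_e)/v = 427 × 363.44/339 ≈ 458 Hz.
Equivalently f₂ = f₀ · (v + v_e)/(v − v_e).

458 Hz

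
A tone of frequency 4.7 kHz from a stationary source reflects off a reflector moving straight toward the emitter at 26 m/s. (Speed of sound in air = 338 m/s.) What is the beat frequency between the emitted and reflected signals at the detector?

783 Hz

The reflector first receives the wave as a moving observer: f₁ = f₀ · (v + u)/v = 4.7 × (338 + 26)/338 ≈ 5.062 kHz.
The reflection then acts as a moving source: f₂ = f₁ · v/(v − u) ≈ 5.483 kHz.
Beat frequency (with f₀ = 4700 Hz): |f₂ − f₀| = 2u·f₀/(v − u) = 2 × 26 × 4700/312 ≈ 783 Hz.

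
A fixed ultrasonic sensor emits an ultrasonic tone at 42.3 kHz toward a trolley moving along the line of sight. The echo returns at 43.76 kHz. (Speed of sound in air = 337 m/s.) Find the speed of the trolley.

Double Doppler shift off a moving reflector: f₂ = f₀ · (v + u)/(v − u) (u > 0 toward emitter).
Rearranging, u = v · (f₂ − f₀)/(f₂ + f₀) = 337 × 1.46/86.06 ≈ 5.7 m/s.
So the trolley is moving at 5.7 m/s toward the emitter.

5.7 m/s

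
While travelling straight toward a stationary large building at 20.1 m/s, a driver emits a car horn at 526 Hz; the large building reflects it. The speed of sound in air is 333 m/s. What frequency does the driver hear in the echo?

The large building receives the sound from a moving source: f₁ = f₀ · v/(v − v_e) = 526 × 333/312.9 ≈ 560 Hz.
On the return leg the driver is a moving observer: f₂ = f₁ · (v + v_e)/v = 560 × 353.1/333 ≈ 594 Hz.

594 Hz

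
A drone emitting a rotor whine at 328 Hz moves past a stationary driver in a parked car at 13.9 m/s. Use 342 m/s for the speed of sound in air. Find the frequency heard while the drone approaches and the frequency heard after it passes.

Approaching: f₁ = f · v/(v − v_s) = 328 × 342/328.1 ≈ 342 Hz.
Receding: f₂ = f · v/(v + v_s) = 328 × 342/355.9 ≈ 315 Hz.

342 Hz approaching; 315 Hz receding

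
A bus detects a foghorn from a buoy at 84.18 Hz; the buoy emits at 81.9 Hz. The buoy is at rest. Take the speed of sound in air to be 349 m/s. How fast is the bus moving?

f' > f, so the bus is approaching.
f' = f · (v + v_o)/v ⇒ v_o = v · |f'/f − 1|.
v_o = 349 × |84.18/81.9 − 1| = 349 × 0.02784 ≈ 9.7 m/s.

9.7 m/s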